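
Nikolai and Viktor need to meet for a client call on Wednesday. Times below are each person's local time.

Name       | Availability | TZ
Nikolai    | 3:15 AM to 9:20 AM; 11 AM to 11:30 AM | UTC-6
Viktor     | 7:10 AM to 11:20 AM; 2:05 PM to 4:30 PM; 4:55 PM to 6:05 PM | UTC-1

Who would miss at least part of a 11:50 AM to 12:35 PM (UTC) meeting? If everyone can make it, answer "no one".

Nikolai in UTC: 09:15-15:20, 17:00-17:30 (add 6h to convert from UTC-6).
Viktor in UTC: 08:10-12:20, 15:05-17:30, 17:55-19:05 (add 1h to convert from UTC-1).
Nikolai: free for 11:50-12:35. Viktor: not fully free for 11:50-12:35.

Viktor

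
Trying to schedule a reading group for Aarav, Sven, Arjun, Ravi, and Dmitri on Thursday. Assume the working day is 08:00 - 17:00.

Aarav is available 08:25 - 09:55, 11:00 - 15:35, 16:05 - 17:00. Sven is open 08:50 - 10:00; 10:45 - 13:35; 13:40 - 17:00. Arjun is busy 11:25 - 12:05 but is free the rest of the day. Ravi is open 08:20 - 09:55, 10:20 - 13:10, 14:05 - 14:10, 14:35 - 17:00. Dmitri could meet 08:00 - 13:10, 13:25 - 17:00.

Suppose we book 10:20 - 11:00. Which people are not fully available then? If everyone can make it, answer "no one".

Aarav free: 08:25-09:55, 11:00-15:35, 16:05-17:00.
Sven free: 08:50-10:00, 10:45-13:35, 13:40-17:00.
Arjun free: 08:00-11:25, 12:05-17:00 (invert busy blocks within the working day).
Ravi free: 08:20-09:55, 10:20-13:10, 14:05-14:10, 14:35-17:00.
Dmitri free: 08:00-13:10, 13:25-17:00.
Aarav: not fully free for 10:20-11:00. Sven: not fully free for 10:20-11:00. Arjun: free for 10:20-11:00. Ravi: free for 10:20-11:00. Dmitri: free for 10:20-11:00.

Aarav, Sven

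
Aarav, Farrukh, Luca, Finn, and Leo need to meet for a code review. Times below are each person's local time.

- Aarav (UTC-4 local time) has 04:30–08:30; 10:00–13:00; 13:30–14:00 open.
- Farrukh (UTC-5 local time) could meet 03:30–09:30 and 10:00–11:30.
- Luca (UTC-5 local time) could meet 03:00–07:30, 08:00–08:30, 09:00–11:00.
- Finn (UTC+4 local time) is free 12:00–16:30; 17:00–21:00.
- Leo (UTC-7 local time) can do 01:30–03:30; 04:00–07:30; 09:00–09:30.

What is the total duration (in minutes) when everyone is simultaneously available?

240

Aarav in UTC: 08:30-12:30, 14:00-17:00, 17:30-18:00 (add 4h to convert from UTC-4).
Farrukh in UTC: 08:30-14:30, 15:00-16:30 (add 5h to convert from UTC-5).
Luca in UTC: 08:00-12:30, 13:00-13:30, 14:00-16:00 (add 5h to convert from UTC-5).
Finn in UTC: 08:00-12:30, 13:00-17:00 (subtract 4h to convert from UTC+4).
Leo in UTC: 08:30-10:30, 11:00-14:30, 16:00-16:30 (add 7h to convert from UTC-7).
Aarav ∩ Farrukh: 08:30-12:30, 14:00-14:30, 15:00-16:30.
Aarav ∩ Farrukh ∩ Luca: 08:30-12:30, 14:00-14:30, 15:00-16:00.
Aarav ∩ Farrukh ∩ Luca ∩ Finn: 08:30-12:30, 14:00-14:30, 15:00-16:00.
Aarav ∩ Farrukh ∩ Luca ∩ Finn ∩ Leo: 08:30-10:30, 11:00-12:30, 14:00-14:30.
Those are the intersection windows.
Summing the common windows: 120 + 90 + 30 = 240 minutes.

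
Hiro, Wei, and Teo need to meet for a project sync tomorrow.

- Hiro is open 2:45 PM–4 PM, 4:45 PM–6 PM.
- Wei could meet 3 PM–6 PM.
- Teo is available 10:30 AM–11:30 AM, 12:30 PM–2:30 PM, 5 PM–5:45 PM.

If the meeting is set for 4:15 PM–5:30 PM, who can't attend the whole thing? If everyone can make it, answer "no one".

Hiro, Teo

Hiro: not fully free for 16:15-17:30. Wei: free for 16:15-17:30. Teo: not fully free for 16:15-17:30.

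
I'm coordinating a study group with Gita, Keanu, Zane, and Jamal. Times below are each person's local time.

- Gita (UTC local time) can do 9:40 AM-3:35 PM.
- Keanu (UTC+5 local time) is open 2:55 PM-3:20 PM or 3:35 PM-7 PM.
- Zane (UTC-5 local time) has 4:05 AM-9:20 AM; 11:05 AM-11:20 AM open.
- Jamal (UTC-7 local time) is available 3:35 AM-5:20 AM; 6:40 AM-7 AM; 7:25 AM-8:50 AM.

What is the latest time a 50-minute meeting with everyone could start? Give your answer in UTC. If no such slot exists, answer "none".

11:30

Gita in UTC: 09:40-15:35.
Keanu in UTC: 09:55-10:20, 10:35-14:00 (subtract 5h to convert from UTC+5).
Zane in UTC: 09:05-14:20, 16:05-16:20 (add 5h to convert from UTC-5).
Jamal in UTC: 10:35-12:20, 13:40-14:00, 14:25-15:50 (add 7h to convert from UTC-7).
Gita ∩ Keanu: 09:55-10:20, 10:35-14:00.
Gita ∩ Keanu ∩ Zane: 09:55-10:20, 10:35-14:00.
Gita ∩ Keanu ∩ Zane ∩ Jamal: 10:35-12:20, 13:40-14:00.
The last common window of at least 50 minutes is 10:35-12:20; a 50-minute meeting can start as late as 11:30 and still end by 12:20.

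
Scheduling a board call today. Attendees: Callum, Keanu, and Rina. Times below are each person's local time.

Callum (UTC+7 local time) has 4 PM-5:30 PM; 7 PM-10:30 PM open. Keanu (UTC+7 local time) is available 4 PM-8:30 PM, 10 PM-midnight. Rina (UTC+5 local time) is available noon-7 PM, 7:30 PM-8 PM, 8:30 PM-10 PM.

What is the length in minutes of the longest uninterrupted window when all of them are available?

Callum in UTC: 09:00-10:30, 12:00-15:30 (subtract 7h to convert from UTC+7).
Keanu in UTC: 09:00-13:30, 15:00-17:00 (subtract 7h to convert from UTC+7).
Rina in UTC: 07:00-14:00, 14:30-15:00, 15:30-17:00 (subtract 5h to convert from UTC+5).
Callum ∩ Keanu: 09:00-10:30, 12:00-13:30, 15:00-15:30.
Callum ∩ Keanu ∩ Rina: 09:00-10:30, 12:00-13:30.
So the common availability across everyone is 09:00-10:30, 12:00-13:30.
The longest is 09:00-10:30 at 90 minutes.

90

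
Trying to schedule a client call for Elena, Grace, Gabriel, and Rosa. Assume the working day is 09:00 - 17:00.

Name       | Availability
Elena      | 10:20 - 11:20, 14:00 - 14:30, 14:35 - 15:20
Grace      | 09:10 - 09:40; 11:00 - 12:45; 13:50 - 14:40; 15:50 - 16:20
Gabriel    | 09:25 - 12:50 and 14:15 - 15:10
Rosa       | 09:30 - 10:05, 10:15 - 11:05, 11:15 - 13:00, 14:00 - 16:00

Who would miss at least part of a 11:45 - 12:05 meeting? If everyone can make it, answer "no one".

Elena: not fully free for 11:45-12:05. Grace: free for 11:45-12:05. Gabriel: free for 11:45-12:05. Rosa: free for 11:45-12:05.

Elena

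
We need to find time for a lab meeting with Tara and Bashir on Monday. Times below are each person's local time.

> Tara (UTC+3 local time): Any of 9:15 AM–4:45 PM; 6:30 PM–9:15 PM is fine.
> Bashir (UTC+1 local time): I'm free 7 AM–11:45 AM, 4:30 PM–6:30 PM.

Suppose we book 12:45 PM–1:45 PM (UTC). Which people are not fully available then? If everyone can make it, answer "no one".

Tara in UTC: 06:15-13:45, 15:30-18:15 (subtract 3h to convert from UTC+3).
Bashir in UTC: 06:00-10:45, 15:30-17:30 (subtract 1h to convert from UTC+1).
Tara: free for 12:45-13:45. Bashir: not fully free for 12:45-13:45.

Bashir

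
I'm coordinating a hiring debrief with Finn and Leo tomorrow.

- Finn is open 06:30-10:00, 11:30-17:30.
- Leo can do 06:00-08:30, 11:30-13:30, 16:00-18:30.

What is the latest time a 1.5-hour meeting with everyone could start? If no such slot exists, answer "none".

Finn ∩ Leo: 06:30-08:30, 11:30-13:30, 16:00-17:30.
The last common window of at least 90 minutes is 16:00-17:30; a 90-minute meeting can start as late as 16:00 and still end by 17:30.

16:00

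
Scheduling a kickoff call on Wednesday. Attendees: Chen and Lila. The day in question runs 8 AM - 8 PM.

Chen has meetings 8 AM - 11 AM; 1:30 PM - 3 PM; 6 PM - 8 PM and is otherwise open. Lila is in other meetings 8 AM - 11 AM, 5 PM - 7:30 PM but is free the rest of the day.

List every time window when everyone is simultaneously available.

11:00-13:30, 15:00-17:00

Chen free: 11:00-13:30, 15:00-18:00 (invert busy blocks within the working day).
Lila free: 11:00-17:00, 19:30-20:00 (invert busy blocks within the working day).
Chen ∩ Lila: 11:00-13:30, 15:00-17:00.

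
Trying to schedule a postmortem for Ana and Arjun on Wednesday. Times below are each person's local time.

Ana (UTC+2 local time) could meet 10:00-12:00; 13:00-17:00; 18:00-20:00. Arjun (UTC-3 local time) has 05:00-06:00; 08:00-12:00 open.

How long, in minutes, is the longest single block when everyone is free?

240

Ana in UTC: 08:00-10:00, 11:00-15:00, 16:00-18:00 (subtract 2h to convert from UTC+2).
Arjun in UTC: 08:00-09:00, 11:00-15:00 (add 3h to convert from UTC-3).
Ana ∩ Arjun: 08:00-09:00, 11:00-15:00.
So the common availability across everyone is 08:00-09:00, 11:00-15:00.
The longest is 11:00-15:00 at 240 minutes.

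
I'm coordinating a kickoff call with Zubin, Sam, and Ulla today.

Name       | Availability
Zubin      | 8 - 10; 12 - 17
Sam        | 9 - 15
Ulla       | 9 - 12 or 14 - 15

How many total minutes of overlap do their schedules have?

Zubin ∩ Sam: 09:00-10:00, 12:00-15:00.
Zubin ∩ Sam ∩ Ulla: 09:00-10:00, 14:00-15:00.
Summing the common windows: 60 + 60 = 120 minutes.

120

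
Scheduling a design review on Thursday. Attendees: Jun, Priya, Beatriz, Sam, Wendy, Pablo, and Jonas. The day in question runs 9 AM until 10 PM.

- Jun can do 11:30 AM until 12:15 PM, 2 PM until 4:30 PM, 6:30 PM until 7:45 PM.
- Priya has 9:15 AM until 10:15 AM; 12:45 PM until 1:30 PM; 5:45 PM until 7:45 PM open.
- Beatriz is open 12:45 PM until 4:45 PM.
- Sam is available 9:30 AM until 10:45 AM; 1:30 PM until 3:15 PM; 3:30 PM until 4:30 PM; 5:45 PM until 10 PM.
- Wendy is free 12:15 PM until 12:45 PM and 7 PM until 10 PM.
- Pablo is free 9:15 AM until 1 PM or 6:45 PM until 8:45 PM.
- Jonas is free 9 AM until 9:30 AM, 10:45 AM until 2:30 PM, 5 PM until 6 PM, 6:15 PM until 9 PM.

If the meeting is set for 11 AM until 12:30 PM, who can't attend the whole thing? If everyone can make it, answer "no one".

Jun: not fully free for 11:00-12:30. Priya: not fully free for 11:00-12:30. Beatriz: not fully free for 11:00-12:30. Sam: not fully free for 11:00-12:30. Wendy: not fully free for 11:00-12:30. Pablo: free for 11:00-12:30. Jonas: free for 11:00-12:30.

Beatriz, Jun, Priya, Sam, Wendy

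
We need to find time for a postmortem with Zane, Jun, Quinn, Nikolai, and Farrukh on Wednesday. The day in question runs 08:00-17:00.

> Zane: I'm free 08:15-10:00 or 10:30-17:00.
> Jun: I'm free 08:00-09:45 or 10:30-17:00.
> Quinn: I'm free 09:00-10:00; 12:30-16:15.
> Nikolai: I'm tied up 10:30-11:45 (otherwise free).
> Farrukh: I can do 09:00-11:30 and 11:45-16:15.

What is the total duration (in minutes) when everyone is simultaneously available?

Zane free: 08:15-10:00, 10:30-17:00.
Jun free: 08:00-09:45, 10:30-17:00.
Quinn free: 09:00-10:00, 12:30-16:15.
Nikolai free: 08:00-10:30, 11:45-17:00 (invert busy blocks within the working day).
Farrukh free: 09:00-11:30, 11:45-16:15.
Zane ∩ Jun: 08:15-09:45, 10:30-17:00.
Zane ∩ Jun ∩ Quinn: 09:00-09:45, 12:30-16:15.
Zane ∩ Jun ∩ Quinn ∩ Nikolai: 09:00-09:45, 12:30-16:15.
Zane ∩ Jun ∩ Quinn ∩ Nikolai ∩ Farrukh: 09:00-09:45, 12:30-16:15.
So the common availability across everyone is 09:00-09:45, 12:30-16:15.
Summing the common windows: 45 + 225 = 270 minutes.

270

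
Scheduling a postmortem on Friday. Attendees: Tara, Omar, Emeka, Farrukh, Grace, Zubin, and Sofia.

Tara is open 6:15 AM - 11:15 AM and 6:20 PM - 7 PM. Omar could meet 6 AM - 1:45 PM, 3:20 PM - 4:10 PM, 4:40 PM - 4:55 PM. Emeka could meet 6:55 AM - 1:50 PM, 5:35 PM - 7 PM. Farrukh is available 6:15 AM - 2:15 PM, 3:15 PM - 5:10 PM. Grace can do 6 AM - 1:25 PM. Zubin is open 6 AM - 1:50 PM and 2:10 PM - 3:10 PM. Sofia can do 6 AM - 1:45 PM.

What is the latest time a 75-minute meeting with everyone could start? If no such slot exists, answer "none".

Tara ∩ Omar: 06:15-11:15.
Tara ∩ Omar ∩ Emeka: 06:55-11:15.
Tara ∩ Omar ∩ Emeka ∩ Farrukh: 06:55-11:15.
Tara ∩ Omar ∩ Emeka ∩ Farrukh ∩ Grace: 06:55-11:15.
Tara ∩ Omar ∩ Emeka ∩ Farrukh ∩ Grace ∩ Zubin: 06:55-11:15.
Tara ∩ Omar ∩ Emeka ∩ Farrukh ∩ Grace ∩ Zubin ∩ Sofia: 06:55-11:15.
The last common window of at least 75 minutes is 06:55-11:15; a 75-minute meeting can start as late as 10:00 and still end by 11:15.

10:00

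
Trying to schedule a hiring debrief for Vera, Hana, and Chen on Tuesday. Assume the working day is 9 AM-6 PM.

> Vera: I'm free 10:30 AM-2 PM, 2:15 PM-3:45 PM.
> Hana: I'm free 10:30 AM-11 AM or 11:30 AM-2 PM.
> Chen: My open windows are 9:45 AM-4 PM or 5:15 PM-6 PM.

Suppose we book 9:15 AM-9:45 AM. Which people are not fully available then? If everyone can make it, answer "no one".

Vera: not fully free for 09:15-09:45. Hana: not fully free for 09:15-09:45. Chen: not fully free for 09:15-09:45.

Chen, Hana, Vera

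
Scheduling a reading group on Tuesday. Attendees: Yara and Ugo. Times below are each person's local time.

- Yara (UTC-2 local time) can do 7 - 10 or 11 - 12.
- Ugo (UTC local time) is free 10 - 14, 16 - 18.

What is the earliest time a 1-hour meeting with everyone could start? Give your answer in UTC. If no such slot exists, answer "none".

10:00

Yara in UTC: 09:00-12:00, 13:00-14:00 (add 2h to convert from UTC-2).
Ugo in UTC: 10:00-14:00, 16:00-18:00.
Yara ∩ Ugo: 10:00-12:00, 13:00-14:00.
So the common availability across everyone is 10:00-12:00, 13:00-14:00.
The first common window of at least 60 minutes is 10:00-12:00, so the earliest start is 10:00.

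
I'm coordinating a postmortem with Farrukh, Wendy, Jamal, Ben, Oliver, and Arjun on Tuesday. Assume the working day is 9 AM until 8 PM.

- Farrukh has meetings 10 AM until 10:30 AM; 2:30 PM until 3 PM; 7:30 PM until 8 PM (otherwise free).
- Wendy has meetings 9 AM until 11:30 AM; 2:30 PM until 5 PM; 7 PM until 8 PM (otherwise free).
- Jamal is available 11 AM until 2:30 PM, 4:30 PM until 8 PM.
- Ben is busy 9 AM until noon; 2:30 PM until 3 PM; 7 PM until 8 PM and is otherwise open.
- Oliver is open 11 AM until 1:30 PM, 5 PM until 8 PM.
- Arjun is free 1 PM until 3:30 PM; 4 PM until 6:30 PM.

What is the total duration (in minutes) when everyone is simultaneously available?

Farrukh free: 09:00-10:00, 10:30-14:30, 15:00-19:30 (invert busy blocks within the working day).
Wendy free: 11:30-14:30, 17:00-19:00 (invert busy blocks within the working day).
Jamal free: 11:00-14:30, 16:30-20:00.
Ben free: 12:00-14:30, 15:00-19:00 (invert busy blocks within the working day).
Oliver free: 11:00-13:30, 17:00-20:00.
Arjun free: 13:00-15:30, 16:00-18:30.
Farrukh ∩ Wendy: 11:30-14:30, 17:00-19:00.
Farrukh ∩ Wendy ∩ Jamal: 11:30-14:30, 17:00-19:00.
Farrukh ∩ Wendy ∩ Jamal ∩ Ben: 12:00-14:30, 17:00-19:00.
Farrukh ∩ Wendy ∩ Jamal ∩ Ben ∩ Oliver: 12:00-13:30, 17:00-19:00.
Farrukh ∩ Wendy ∩ Jamal ∩ Ben ∩ Oliver ∩ Arjun: 13:00-13:30, 17:00-18:30.
Summing the common windows: 30 + 90 = 120 minutes.

120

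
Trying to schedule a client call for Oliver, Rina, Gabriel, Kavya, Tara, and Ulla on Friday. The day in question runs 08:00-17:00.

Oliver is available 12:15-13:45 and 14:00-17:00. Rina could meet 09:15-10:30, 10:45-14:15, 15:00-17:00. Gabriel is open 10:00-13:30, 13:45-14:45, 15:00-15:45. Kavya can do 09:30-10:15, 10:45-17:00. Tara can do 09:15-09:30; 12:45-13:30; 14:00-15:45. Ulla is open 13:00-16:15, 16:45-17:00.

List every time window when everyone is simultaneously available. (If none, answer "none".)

Oliver ∩ Rina: 12:15-13:45, 14:00-14:15, 15:00-17:00.
Oliver ∩ Rina ∩ Gabriel: 12:15-13:30, 14:00-14:15, 15:00-15:45.
Oliver ∩ Rina ∩ Gabriel ∩ Kavya: 12:15-13:30, 14:00-14:15, 15:00-15:45.
Oliver ∩ Rina ∩ Gabriel ∩ Kavya ∩ Tara: 12:45-13:30, 14:00-14:15, 15:00-15:45.
Oliver ∩ Rina ∩ Gabriel ∩ Kavya ∩ Tara ∩ Ulla: 13:00-13:30, 14:00-14:15, 15:00-15:45.

13:00-13:30, 14:00-14:15, 15:00-15:45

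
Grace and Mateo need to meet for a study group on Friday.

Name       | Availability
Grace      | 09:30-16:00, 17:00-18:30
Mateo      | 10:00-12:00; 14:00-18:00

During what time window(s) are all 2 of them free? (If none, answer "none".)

10:00-12:00, 14:00-16:00, 17:00-18:00

Grace ∩ Mateo: 10:00-12:00, 14:00-16:00, 17:00-18:00.
Those are the intersection windows.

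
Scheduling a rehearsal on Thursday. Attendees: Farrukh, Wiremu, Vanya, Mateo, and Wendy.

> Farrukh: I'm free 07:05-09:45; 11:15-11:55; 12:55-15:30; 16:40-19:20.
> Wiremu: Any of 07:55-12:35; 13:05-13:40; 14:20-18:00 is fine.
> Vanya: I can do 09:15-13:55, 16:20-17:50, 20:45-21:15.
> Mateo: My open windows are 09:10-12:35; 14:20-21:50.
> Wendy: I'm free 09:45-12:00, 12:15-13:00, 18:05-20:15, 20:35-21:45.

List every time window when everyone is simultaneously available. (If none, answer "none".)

11:15-11:55

Farrukh ∩ Wiremu: 07:55-09:45, 11:15-11:55, 13:05-13:40, 14:20-15:30, 16:40-18:00.
Farrukh ∩ Wiremu ∩ Vanya: 09:15-09:45, 11:15-11:55, 13:05-13:40, 16:40-17:50.
Farrukh ∩ Wiremu ∩ Vanya ∩ Mateo: 09:15-09:45, 11:15-11:55, 16:40-17:50.
Farrukh ∩ Wiremu ∩ Vanya ∩ Mateo ∩ Wendy: 11:15-11:55.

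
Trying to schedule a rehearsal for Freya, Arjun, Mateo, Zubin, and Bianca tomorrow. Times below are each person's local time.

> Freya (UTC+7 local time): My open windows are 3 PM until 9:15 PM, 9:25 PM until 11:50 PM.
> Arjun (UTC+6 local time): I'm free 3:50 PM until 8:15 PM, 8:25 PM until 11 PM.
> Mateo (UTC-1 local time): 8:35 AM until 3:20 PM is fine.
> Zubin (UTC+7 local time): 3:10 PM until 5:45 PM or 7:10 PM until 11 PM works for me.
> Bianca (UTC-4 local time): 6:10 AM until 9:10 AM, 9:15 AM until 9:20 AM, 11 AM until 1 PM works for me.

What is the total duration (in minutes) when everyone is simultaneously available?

Freya in UTC: 08:00-14:15, 14:25-16:50 (subtract 7h to convert from UTC+7).
Arjun in UTC: 09:50-14:15, 14:25-17:00 (subtract 6h to convert from UTC+6).
Mateo in UTC: 09:35-16:20 (add 1h to convert from UTC-1).
Zubin in UTC: 08:10-10:45, 12:10-16:00 (subtract 7h to convert from UTC+7).
Bianca in UTC: 10:10-13:10, 13:15-13:20, 15:00-17:00 (add 4h to convert from UTC-4).
Freya ∩ Arjun: 09:50-14:15, 14:25-16:50.
Freya ∩ Arjun ∩ Mateo: 09:50-14:15, 14:25-16:20.
Freya ∩ Arjun ∩ Mateo ∩ Zubin: 09:50-10:45, 12:10-14:15, 14:25-16:00.
Freya ∩ Arjun ∩ Mateo ∩ Zubin ∩ Bianca: 10:10-10:45, 12:10-13:10, 13:15-13:20, 15:00-16:00.
Summing the common windows: 35 + 60 + 5 + 60 = 160 minutes.

160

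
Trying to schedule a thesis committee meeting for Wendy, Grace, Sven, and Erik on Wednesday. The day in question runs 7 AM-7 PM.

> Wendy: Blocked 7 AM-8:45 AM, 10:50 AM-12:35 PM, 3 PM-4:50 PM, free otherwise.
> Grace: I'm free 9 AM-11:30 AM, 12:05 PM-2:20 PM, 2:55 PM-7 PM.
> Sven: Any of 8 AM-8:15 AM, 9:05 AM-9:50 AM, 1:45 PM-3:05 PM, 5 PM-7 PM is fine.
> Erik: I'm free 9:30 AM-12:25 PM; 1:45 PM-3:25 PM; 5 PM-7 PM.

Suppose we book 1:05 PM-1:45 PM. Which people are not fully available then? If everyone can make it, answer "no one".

Wendy free: 08:45-10:50, 12:35-15:00, 16:50-19:00 (invert busy blocks within the working day).
Grace free: 09:00-11:30, 12:05-14:20, 14:55-19:00.
Sven free: 08:00-08:15, 09:05-09:50, 13:45-15:05, 17:00-19:00.
Erik free: 09:30-12:25, 13:45-15:25, 17:00-19:00.
Wendy: free for 13:05-13:45. Grace: free for 13:05-13:45. Sven: not fully free for 13:05-13:45. Erik: not fully free for 13:05-13:45.

Erik, Sven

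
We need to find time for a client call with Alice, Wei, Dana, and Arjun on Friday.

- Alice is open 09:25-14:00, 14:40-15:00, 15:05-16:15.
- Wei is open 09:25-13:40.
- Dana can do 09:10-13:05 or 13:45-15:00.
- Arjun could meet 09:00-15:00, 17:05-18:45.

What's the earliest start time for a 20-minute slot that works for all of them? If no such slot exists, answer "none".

Alice ∩ Wei: 09:25-13:40.
Alice ∩ Wei ∩ Dana: 09:25-13:05.
Alice ∩ Wei ∩ Dana ∩ Arjun: 09:25-13:05.
The first common window of at least 20 minutes is 09:25-13:05, so the earliest start is 09:25.

09:25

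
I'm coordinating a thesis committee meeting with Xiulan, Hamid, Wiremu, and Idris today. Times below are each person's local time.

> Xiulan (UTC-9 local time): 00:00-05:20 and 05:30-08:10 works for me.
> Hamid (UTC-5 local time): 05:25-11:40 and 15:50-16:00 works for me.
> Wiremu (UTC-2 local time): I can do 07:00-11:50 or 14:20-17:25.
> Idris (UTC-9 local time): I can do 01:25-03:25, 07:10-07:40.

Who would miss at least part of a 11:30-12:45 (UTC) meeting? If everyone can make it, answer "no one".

Idris

Xiulan in UTC: 09:00-14:20, 14:30-17:10 (add 9h to convert from UTC-9).
Hamid in UTC: 10:25-16:40, 20:50-21:00 (add 5h to convert from UTC-5).
Wiremu in UTC: 09:00-13:50, 16:20-19:25 (add 2h to convert from UTC-2).
Idris in UTC: 10:25-12:25, 16:10-16:40 (add 9h to convert from UTC-9).
Xiulan: free for 11:30-12:45. Hamid: free for 11:30-12:45. Wiremu: free for 11:30-12:45. Idris: not fully free for 11:30-12:45.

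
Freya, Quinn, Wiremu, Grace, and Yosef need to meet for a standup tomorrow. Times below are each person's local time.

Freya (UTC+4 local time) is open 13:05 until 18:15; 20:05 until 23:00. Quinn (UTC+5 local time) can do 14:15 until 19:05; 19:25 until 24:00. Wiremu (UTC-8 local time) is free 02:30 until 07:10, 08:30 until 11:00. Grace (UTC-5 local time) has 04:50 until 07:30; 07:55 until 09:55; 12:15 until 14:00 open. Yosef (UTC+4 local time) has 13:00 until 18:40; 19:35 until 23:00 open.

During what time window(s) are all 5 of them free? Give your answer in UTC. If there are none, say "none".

Freya in UTC: 09:05-14:15, 16:05-19:00 (subtract 4h to convert from UTC+4).
Quinn in UTC: 09:15-14:05, 14:25-19:00 (subtract 5h to convert from UTC+5).
Wiremu in UTC: 10:30-15:10, 16:30-19:00 (add 8h to convert from UTC-8).
Grace in UTC: 09:50-12:30, 12:55-14:55, 17:15-19:00 (add 5h to convert from UTC-5).
Yosef in UTC: 09:00-14:40, 15:35-19:00 (subtract 4h to convert from UTC+4).
Freya ∩ Quinn: 09:15-14:05, 16:05-19:00.
Freya ∩ Quinn ∩ Wiremu: 10:30-14:05, 16:30-19:00.
Freya ∩ Quinn ∩ Wiremu ∩ Grace: 10:30-12:30, 12:55-14:05, 17:15-19:00.
Freya ∩ Quinn ∩ Wiremu ∩ Grace ∩ Yosef: 10:30-12:30, 12:55-14:05, 17:15-19:00.

10:30-12:30, 12:55-14:05, 17:15-19:00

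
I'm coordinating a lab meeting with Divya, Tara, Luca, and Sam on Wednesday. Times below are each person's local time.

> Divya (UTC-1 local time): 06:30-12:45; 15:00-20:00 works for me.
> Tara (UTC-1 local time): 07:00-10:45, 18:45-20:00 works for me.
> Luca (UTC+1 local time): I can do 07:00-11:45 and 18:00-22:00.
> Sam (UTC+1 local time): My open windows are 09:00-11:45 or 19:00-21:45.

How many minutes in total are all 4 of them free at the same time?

225

Divya in UTC: 07:30-13:45, 16:00-21:00 (add 1h to convert from UTC-1).
Tara in UTC: 08:00-11:45, 19:45-21:00 (add 1h to convert from UTC-1).
Luca in UTC: 06:00-10:45, 17:00-21:00 (subtract 1h to convert from UTC+1).
Sam in UTC: 08:00-10:45, 18:00-20:45 (subtract 1h to convert from UTC+1).
Divya ∩ Tara: 08:00-11:45, 19:45-21:00.
Divya ∩ Tara ∩ Luca: 08:00-10:45, 19:45-21:00.
Divya ∩ Tara ∩ Luca ∩ Sam: 08:00-10:45, 19:45-20:45.
Summing the common windows: 165 + 60 = 225 minutes.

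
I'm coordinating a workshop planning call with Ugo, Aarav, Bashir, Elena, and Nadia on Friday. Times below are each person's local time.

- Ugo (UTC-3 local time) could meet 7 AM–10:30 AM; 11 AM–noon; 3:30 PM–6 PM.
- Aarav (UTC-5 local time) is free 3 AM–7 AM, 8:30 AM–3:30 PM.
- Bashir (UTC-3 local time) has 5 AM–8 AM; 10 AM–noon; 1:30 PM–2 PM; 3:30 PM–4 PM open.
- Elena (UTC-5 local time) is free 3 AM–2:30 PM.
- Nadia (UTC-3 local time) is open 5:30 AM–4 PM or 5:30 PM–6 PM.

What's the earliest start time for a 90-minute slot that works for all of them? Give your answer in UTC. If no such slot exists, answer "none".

Ugo in UTC: 10:00-13:30, 14:00-15:00, 18:30-21:00 (add 3h to convert from UTC-3).
Aarav in UTC: 08:00-12:00, 13:30-20:30 (add 5h to convert from UTC-5).
Bashir in UTC: 08:00-11:00, 13:00-15:00, 16:30-17:00, 18:30-19:00 (add 3h to convert from UTC-3).
Elena in UTC: 08:00-19:30 (add 5h to convert from UTC-5).
Nadia in UTC: 08:30-19:00, 20:30-21:00 (add 3h to convert from UTC-3).
Ugo ∩ Aarav: 10:00-12:00, 14:00-15:00, 18:30-20:30.
Ugo ∩ Aarav ∩ Bashir: 10:00-11:00, 14:00-15:00, 18:30-19:00.
Ugo ∩ Aarav ∩ Bashir ∩ Elena: 10:00-11:00, 14:00-15:00, 18:30-19:00.
Ugo ∩ Aarav ∩ Bashir ∩ Elena ∩ Nadia: 10:00-11:00, 14:00-15:00, 18:30-19:00.
Those are the intersection windows.
No common window is at least 90 minutes long.

none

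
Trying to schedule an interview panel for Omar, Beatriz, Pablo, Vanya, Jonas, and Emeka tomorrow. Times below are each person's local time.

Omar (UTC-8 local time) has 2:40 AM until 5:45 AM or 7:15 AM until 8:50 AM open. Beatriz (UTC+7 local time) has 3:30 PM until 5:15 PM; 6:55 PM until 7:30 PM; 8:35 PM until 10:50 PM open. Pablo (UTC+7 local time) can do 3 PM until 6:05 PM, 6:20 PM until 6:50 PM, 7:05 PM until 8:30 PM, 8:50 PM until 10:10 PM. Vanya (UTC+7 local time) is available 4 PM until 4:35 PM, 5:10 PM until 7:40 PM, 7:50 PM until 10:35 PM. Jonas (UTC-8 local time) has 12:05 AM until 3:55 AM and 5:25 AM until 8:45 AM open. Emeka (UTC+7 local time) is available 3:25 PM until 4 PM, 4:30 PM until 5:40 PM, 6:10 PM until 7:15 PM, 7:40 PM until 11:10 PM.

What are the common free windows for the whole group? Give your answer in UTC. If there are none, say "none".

Omar in UTC: 10:40-13:45, 15:15-16:50 (add 8h to convert from UTC-8).
Beatriz in UTC: 08:30-10:15, 11:55-12:30, 13:35-15:50 (subtract 7h to convert from UTC+7).
Pablo in UTC: 08:00-11:05, 11:20-11:50, 12:05-13:30, 13:50-15:10 (subtract 7h to convert from UTC+7).
Vanya in UTC: 09:00-09:35, 10:10-12:40, 12:50-15:35 (subtract 7h to convert from UTC+7).
Jonas in UTC: 08:05-11:55, 13:25-16:45 (add 8h to convert from UTC-8).
Emeka in UTC: 08:25-09:00, 09:30-10:40, 11:10-12:15, 12:40-16:10 (subtract 7h to convert from UTC+7).
Omar ∩ Beatriz: 11:55-12:30, 13:35-13:45, 15:15-15:50.
Omar ∩ Beatriz ∩ Pablo: 12:05-12:30.
Omar ∩ Beatriz ∩ Pablo ∩ Vanya: 12:05-12:30.
Omar ∩ Beatriz ∩ Pablo ∩ Vanya ∩ Jonas: ∅.
Omar ∩ Beatriz ∩ Pablo ∩ Vanya ∩ Jonas ∩ Emeka: ∅.
There is no time when everyone is free.

none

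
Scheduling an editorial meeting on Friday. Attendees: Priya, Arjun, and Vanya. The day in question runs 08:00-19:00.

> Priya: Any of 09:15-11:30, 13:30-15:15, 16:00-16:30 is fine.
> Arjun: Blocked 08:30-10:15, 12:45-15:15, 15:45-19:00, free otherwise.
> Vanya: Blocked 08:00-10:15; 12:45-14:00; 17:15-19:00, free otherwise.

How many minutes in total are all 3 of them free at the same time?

Priya free: 09:15-11:30, 13:30-15:15, 16:00-16:30.
Arjun free: 08:00-08:30, 10:15-12:45, 15:15-15:45 (invert busy blocks within the working day).
Vanya free: 10:15-12:45, 14:00-17:15 (invert busy blocks within the working day).
Priya ∩ Arjun: 10:15-11:30.
Priya ∩ Arjun ∩ Vanya: 10:15-11:30.
That's a single block of 75 minutes.

75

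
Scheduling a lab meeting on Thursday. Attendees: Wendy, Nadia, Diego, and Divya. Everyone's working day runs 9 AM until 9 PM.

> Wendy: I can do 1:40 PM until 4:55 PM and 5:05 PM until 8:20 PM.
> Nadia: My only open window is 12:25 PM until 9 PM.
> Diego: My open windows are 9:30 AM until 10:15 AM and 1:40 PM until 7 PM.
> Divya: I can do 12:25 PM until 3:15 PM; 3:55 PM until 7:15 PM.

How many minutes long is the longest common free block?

115

Wendy ∩ Nadia: 13:40-16:55, 17:05-20:20.
Wendy ∩ Nadia ∩ Diego: 13:40-16:55, 17:05-19:00.
Wendy ∩ Nadia ∩ Diego ∩ Divya: 13:40-15:15, 15:55-16:55, 17:05-19:00.
Those are the intersection windows.
The longest is 17:05-19:00 at 115 minutes.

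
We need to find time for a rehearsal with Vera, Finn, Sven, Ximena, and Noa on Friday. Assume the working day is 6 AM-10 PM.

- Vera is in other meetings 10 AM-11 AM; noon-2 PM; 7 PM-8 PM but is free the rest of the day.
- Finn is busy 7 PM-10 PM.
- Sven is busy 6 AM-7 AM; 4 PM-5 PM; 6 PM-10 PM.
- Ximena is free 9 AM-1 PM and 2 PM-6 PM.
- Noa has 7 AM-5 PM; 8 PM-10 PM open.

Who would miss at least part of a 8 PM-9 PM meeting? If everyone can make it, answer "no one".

Vera free: 06:00-10:00, 11:00-12:00, 14:00-19:00, 20:00-22:00 (invert busy blocks within the working day).
Finn free: 06:00-19:00 (invert busy blocks within the working day).
Sven free: 07:00-16:00, 17:00-18:00 (invert busy blocks within the working day).
Ximena free: 09:00-13:00, 14:00-18:00.
Noa free: 07:00-17:00, 20:00-22:00.
Vera: free for 20:00-21:00. Finn: not fully free for 20:00-21:00. Sven: not fully free for 20:00-21:00. Ximena: not fully free for 20:00-21:00. Noa: free for 20:00-21:00.

Finn, Sven, Ximena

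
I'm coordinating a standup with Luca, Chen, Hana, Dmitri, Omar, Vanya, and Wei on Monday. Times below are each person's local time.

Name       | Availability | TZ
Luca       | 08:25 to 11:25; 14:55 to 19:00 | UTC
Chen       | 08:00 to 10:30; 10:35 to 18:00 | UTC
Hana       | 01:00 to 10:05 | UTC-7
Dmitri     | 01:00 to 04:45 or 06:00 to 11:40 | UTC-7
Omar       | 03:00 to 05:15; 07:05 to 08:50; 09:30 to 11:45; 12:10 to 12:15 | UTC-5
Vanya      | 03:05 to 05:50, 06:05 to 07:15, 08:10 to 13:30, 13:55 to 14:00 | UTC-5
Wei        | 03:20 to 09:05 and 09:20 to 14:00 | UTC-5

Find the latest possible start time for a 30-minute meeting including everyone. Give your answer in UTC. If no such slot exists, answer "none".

Luca in UTC: 08:25-11:25, 14:55-19:00.
Chen in UTC: 08:00-10:30, 10:35-18:00.
Hana in UTC: 08:00-17:05 (add 7h to convert from UTC-7).
Dmitri in UTC: 08:00-11:45, 13:00-18:40 (add 7h to convert from UTC-7).
Omar in UTC: 08:00-10:15, 12:05-13:50, 14:30-16:45, 17:10-17:15 (add 5h to convert from UTC-5).
Vanya in UTC: 08:05-10:50, 11:05-12:15, 13:10-18:30, 18:55-19:00 (add 5h to convert from UTC-5).
Wei in UTC: 08:20-14:05, 14:20-19:00 (add 5h to convert from UTC-5).
Luca ∩ Chen: 08:25-10:30, 10:35-11:25, 14:55-18:00.
Luca ∩ Chen ∩ Hana: 08:25-10:30, 10:35-11:25, 14:55-17:05.
Luca ∩ Chen ∩ Hana ∩ Dmitri: 08:25-10:30, 10:35-11:25, 14:55-17:05.
Luca ∩ Chen ∩ Hana ∩ Dmitri ∩ Omar: 08:25-10:15, 14:55-16:45.
Luca ∩ Chen ∩ Hana ∩ Dmitri ∩ Omar ∩ Vanya: 08:25-10:15, 14:55-16:45.
Luca ∩ Chen ∩ Hana ∩ Dmitri ∩ Omar ∩ Vanya ∩ Wei: 08:25-10:15, 14:55-16:45.
The last common window of at least 30 minutes is 14:55-16:45; a 30-minute meeting can start as late as 16:15 and still end by 16:45.

16:15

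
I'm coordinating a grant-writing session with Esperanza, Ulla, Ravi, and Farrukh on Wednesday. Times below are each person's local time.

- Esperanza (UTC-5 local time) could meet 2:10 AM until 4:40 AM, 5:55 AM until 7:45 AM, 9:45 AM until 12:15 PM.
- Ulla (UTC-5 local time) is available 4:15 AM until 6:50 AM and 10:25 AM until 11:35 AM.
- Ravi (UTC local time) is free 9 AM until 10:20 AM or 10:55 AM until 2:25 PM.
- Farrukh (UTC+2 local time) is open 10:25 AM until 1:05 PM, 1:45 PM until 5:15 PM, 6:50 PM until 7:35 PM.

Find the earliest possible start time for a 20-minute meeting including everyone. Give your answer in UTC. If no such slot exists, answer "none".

Esperanza in UTC: 07:10-09:40, 10:55-12:45, 14:45-17:15 (add 5h to convert from UTC-5).
Ulla in UTC: 09:15-11:50, 15:25-16:35 (add 5h to convert from UTC-5).
Ravi in UTC: 09:00-10:20, 10:55-14:25.
Farrukh in UTC: 08:25-11:05, 11:45-15:15, 16:50-17:35 (subtract 2h to convert from UTC+2).
Esperanza ∩ Ulla: 09:15-09:40, 10:55-11:50, 15:25-16:35.
Esperanza ∩ Ulla ∩ Ravi: 09:15-09:40, 10:55-11:50.
Esperanza ∩ Ulla ∩ Ravi ∩ Farrukh: 09:15-09:40, 10:55-11:05, 11:45-11:50.
The first common window of at least 20 minutes is 09:15-09:40, so the earliest start is 09:15.

09:15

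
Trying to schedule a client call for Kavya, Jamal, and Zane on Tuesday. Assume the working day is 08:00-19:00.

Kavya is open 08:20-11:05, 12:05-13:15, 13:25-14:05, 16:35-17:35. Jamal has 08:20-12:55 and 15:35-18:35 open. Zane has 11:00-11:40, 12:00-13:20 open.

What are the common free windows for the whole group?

11:00-11:05, 12:05-12:55

Kavya ∩ Jamal: 08:20-11:05, 12:05-12:55, 16:35-17:35.
Kavya ∩ Jamal ∩ Zane: 11:00-11:05, 12:05-12:55.
Those are the intersection windows.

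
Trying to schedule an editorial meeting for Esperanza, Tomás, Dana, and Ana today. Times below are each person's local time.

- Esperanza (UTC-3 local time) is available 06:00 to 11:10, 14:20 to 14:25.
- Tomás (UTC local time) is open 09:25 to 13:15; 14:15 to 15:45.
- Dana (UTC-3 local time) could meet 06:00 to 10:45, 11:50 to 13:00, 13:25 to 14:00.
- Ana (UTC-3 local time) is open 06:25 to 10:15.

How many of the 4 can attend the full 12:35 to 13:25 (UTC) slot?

2

Esperanza in UTC: 09:00-14:10, 17:20-17:25 (add 3h to convert from UTC-3).
Tomás in UTC: 09:25-13:15, 14:15-15:45.
Dana in UTC: 09:00-13:45, 14:50-16:00, 16:25-17:00 (add 3h to convert from UTC-3).
Ana in UTC: 09:25-13:15 (add 3h to convert from UTC-3).
Esperanza and Dana can make the full 12:35-13:25 slot — that's 2.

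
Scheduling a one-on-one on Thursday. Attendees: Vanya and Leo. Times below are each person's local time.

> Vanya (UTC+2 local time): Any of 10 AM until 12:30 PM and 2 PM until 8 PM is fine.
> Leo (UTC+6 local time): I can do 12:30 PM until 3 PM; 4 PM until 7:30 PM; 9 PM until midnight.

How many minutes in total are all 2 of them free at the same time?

Vanya in UTC: 08:00-10:30, 12:00-18:00 (subtract 2h to convert from UTC+2).
Leo in UTC: 06:30-09:00, 10:00-13:30, 15:00-18:00 (subtract 6h to convert from UTC+6).
Vanya ∩ Leo: 08:00-09:00, 10:00-10:30, 12:00-13:30, 15:00-18:00.
Summing the common windows: 60 + 30 + 90 + 180 = 360 minutes.

360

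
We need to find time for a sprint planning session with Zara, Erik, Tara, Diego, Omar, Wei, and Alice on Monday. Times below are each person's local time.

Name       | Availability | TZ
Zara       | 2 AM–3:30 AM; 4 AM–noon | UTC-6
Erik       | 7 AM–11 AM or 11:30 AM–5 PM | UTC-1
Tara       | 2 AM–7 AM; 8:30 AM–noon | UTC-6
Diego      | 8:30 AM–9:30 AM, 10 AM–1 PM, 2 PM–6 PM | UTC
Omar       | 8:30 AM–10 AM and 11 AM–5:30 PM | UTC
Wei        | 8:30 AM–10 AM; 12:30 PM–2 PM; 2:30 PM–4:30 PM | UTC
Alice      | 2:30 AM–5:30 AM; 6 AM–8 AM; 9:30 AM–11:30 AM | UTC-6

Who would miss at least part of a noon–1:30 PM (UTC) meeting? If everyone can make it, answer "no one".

Diego, Erik, Tara, Wei

Zara in UTC: 08:00-09:30, 10:00-18:00 (add 6h to convert from UTC-6).
Erik in UTC: 08:00-12:00, 12:30-18:00 (add 1h to convert from UTC-1).
Tara in UTC: 08:00-13:00, 14:30-18:00 (add 6h to convert from UTC-6).
Diego in UTC: 08:30-09:30, 10:00-13:00, 14:00-18:00.
Omar in UTC: 08:30-10:00, 11:00-17:30.
Wei in UTC: 08:30-10:00, 12:30-14:00, 14:30-16:30.
Alice in UTC: 08:30-11:30, 12:00-14:00, 15:30-17:30 (add 6h to convert from UTC-6).
Zara: free for 12:00-13:30. Erik: not fully free for 12:00-13:30. Tara: not fully free for 12:00-13:30. Diego: not fully free for 12:00-13:30. Omar: free for 12:00-13:30. Wei: not fully free for 12:00-13:30. Alice: free for 12:00-13:30.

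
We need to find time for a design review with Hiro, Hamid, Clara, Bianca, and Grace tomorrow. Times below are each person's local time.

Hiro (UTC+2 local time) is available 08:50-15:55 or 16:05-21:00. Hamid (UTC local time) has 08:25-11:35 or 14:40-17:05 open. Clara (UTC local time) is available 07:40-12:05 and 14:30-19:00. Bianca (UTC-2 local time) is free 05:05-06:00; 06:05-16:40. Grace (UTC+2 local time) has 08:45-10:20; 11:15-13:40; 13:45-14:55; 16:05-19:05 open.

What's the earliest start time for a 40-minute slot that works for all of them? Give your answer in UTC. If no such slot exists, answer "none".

Hiro in UTC: 06:50-13:55, 14:05-19:00 (subtract 2h to convert from UTC+2).
Hamid in UTC: 08:25-11:35, 14:40-17:05.
Clara in UTC: 07:40-12:05, 14:30-19:00.
Bianca in UTC: 07:05-08:00, 08:05-18:40 (add 2h to convert from UTC-2).
Grace in UTC: 06:45-08:20, 09:15-11:40, 11:45-12:55, 14:05-17:05 (subtract 2h to convert from UTC+2).
Hiro ∩ Hamid: 08:25-11:35, 14:40-17:05.
Hiro ∩ Hamid ∩ Clara: 08:25-11:35, 14:40-17:05.
Hiro ∩ Hamid ∩ Clara ∩ Bianca: 08:25-11:35, 14:40-17:05.
Hiro ∩ Hamid ∩ Clara ∩ Bianca ∩ Grace: 09:15-11:35, 14:40-17:05.
So the common availability across everyone is 09:15-11:35, 14:40-17:05.
The first common window of at least 40 minutes is 09:15-11:35, so the earliest start is 09:15.

09:15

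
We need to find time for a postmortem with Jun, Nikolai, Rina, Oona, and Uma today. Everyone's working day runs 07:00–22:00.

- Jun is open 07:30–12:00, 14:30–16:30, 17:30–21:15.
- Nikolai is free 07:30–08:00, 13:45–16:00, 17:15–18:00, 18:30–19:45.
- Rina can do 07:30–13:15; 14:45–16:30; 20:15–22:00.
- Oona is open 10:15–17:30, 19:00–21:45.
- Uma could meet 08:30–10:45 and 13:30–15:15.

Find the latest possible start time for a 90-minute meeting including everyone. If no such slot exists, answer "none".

none

Jun ∩ Nikolai: 07:30-08:00, 14:30-16:00, 17:30-18:00, 18:30-19:45.
Jun ∩ Nikolai ∩ Rina: 07:30-08:00, 14:45-16:00.
Jun ∩ Nikolai ∩ Rina ∩ Oona: 14:45-16:00.
Jun ∩ Nikolai ∩ Rina ∩ Oona ∩ Uma: 14:45-15:15.
No common window is at least 90 minutes long.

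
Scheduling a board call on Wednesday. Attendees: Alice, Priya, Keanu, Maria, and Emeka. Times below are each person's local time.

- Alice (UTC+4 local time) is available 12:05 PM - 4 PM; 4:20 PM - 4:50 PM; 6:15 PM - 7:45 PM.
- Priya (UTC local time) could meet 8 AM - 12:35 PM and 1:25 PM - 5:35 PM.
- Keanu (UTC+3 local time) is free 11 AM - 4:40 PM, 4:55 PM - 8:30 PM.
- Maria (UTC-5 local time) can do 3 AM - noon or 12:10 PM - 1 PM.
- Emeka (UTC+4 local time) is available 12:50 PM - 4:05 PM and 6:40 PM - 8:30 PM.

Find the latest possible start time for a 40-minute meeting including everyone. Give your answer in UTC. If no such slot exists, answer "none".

15:05

Alice in UTC: 08:05-12:00, 12:20-12:50, 14:15-15:45 (subtract 4h to convert from UTC+4).
Priya in UTC: 08:00-12:35, 13:25-17:35.
Keanu in UTC: 08:00-13:40, 13:55-17:30 (subtract 3h to convert from UTC+3).
Maria in UTC: 08:00-17:00, 17:10-18:00 (add 5h to convert from UTC-5).
Emeka in UTC: 08:50-12:05, 14:40-16:30 (subtract 4h to convert from UTC+4).
Alice ∩ Priya: 08:05-12:00, 12:20-12:35, 14:15-15:45.
Alice ∩ Priya ∩ Keanu: 08:05-12:00, 12:20-12:35, 14:15-15:45.
Alice ∩ Priya ∩ Keanu ∩ Maria: 08:05-12:00, 12:20-12:35, 14:15-15:45.
Alice ∩ Priya ∩ Keanu ∩ Maria ∩ Emeka: 08:50-12:00, 14:40-15:45.
The last common window of at least 40 minutes is 14:40-15:45; a 40-minute meeting can start as late as 15:05 and still end by 15:45.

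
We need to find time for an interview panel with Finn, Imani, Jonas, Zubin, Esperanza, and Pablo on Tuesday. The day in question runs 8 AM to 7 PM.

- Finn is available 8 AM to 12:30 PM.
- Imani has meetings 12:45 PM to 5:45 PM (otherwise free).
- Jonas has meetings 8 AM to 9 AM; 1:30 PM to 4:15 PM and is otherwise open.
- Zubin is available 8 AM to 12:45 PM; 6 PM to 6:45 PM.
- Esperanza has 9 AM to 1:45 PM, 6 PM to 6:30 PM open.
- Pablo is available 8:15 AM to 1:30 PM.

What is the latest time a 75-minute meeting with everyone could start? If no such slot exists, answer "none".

11:15

Finn free: 08:00-12:30.
Imani free: 08:00-12:45, 17:45-19:00 (invert busy blocks within the working day).
Jonas free: 09:00-13:30, 16:15-19:00 (invert busy blocks within the working day).
Zubin free: 08:00-12:45, 18:00-18:45.
Esperanza free: 09:00-13:45, 18:00-18:30.
Pablo free: 08:15-13:30.
Finn ∩ Imani: 08:00-12:30.
Finn ∩ Imani ∩ Jonas: 09:00-12:30.
Finn ∩ Imani ∩ Jonas ∩ Zubin: 09:00-12:30.
Finn ∩ Imani ∩ Jonas ∩ Zubin ∩ Esperanza: 09:00-12:30.
Finn ∩ Imani ∩ Jonas ∩ Zubin ∩ Esperanza ∩ Pablo: 09:00-12:30.
So the common availability across everyone is 09:00-12:30.
The last common window of at least 75 minutes is 09:00-12:30; a 75-minute meeting can start as late as 11:15 and still end by 12:30.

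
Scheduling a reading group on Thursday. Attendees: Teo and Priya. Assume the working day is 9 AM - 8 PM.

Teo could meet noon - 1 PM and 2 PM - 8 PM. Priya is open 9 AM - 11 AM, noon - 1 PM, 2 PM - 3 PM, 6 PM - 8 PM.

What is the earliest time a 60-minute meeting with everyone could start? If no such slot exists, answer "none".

Teo ∩ Priya: 12:00-13:00, 14:00-15:00, 18:00-20:00.
So the common availability across everyone is 12:00-13:00, 14:00-15:00, 18:00-20:00.
The first common window of at least 60 minutes is 12:00-13:00, so the earliest start is 12:00.

12:00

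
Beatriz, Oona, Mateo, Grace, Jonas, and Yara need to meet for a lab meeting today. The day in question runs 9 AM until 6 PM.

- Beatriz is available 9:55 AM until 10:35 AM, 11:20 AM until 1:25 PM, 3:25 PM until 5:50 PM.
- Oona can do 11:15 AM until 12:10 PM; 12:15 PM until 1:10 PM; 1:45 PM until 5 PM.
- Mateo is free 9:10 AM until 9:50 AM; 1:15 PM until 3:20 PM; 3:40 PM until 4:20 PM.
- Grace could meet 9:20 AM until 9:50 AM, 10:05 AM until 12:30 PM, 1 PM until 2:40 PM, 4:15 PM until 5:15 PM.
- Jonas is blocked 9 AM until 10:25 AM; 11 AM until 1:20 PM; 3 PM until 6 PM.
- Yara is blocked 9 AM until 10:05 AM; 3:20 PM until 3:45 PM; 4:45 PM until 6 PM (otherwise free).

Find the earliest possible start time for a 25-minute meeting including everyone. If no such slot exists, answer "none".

Beatriz free: 09:55-10:35, 11:20-13:25, 15:25-17:50.
Oona free: 11:15-12:10, 12:15-13:10, 13:45-17:00.
Mateo free: 09:10-09:50, 13:15-15:20, 15:40-16:20.
Grace free: 09:20-09:50, 10:05-12:30, 13:00-14:40, 16:15-17:15.
Jonas free: 10:25-11:00, 13:20-15:00 (invert busy blocks within the working day).
Yara free: 10:05-15:20, 15:45-16:45 (invert busy blocks within the working day).
Beatriz ∩ Oona: 11:20-12:10, 12:15-13:10, 15:25-17:00.
Beatriz ∩ Oona ∩ Mateo: 15:40-16:20.
Beatriz ∩ Oona ∩ Mateo ∩ Grace: 16:15-16:20.
Beatriz ∩ Oona ∩ Mateo ∩ Grace ∩ Jonas: ∅.
Beatriz ∩ Oona ∩ Mateo ∩ Grace ∩ Jonas ∩ Yara: ∅.
There is no time when everyone is free.
No common window is at least 25 minutes long.

none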